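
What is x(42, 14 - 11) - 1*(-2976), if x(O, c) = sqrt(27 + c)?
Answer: 2976 + sqrt(30) ≈ 2981.5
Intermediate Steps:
x(42, 14 - 11) - 1*(-2976) = sqrt(27 + (14 - 11)) - 1*(-2976) = sqrt(27 + 3) + 2976 = sqrt(30) + 2976 = 2976 + sqrt(30)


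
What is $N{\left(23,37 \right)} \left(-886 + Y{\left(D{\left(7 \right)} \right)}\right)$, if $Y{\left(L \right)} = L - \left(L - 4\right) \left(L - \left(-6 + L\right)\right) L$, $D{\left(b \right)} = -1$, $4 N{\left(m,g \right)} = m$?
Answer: $- \frac{21091}{4} \approx -5272.8$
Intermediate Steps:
$N{\left(m,g \right)} = \frac{m}{4}$
$Y{\left(L \right)} = L - L \left(-24 + 6 L\right)$ ($Y{\left(L \right)} = L - \left(-4 + L\right) 6 L = L - \left(-24 + 6 L\right) L = L - L \left(-24 + 6 L\right)$)
$N{\left(23,37 \right)} \left(-886 + Y{\left(D{\left(7 \right)} \right)}\right) = \frac{1}{4} \cdot 23 \left(-886 - \left(25 - -6\right)\right) = \frac{23 \left(-886 - \left(25 + 6\right)\right)}{4} = \frac{23 \left(-886 - 31\right)}{4} = \frac{23}{4} \left(-917\right) = - \frac{21091}{4}$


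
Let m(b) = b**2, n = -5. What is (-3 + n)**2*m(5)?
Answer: 1600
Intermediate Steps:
(-3 + n)**2*m(5) = (-3 - 5)**2*5**2 = (-8)**2*25 = 64*25 = 1600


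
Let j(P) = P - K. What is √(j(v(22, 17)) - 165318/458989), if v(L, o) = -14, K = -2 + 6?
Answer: 4*I*√241747211355/458989 ≈ 4.2849*I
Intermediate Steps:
K = 4
j(P) = -4 + P (j(P) = P - 1*4 = P - 4 = -4 + P)
√(j(v(22, 17)) - 165318/458989) = √((-4 - 14) - 165318/458989) = √(-18 - 165318*1/458989) = √(-18 - 165318/458989) = √(-8427120/458989) = 4*I*√241747211355/458989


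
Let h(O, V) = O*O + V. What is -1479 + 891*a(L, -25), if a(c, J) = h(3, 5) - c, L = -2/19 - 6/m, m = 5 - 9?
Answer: 370587/38 ≈ 9752.3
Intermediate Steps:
m = -4
h(O, V) = V + O**2 (h(O, V) = O**2 + V = V + O**2)
L = 53/38 (L = -2/19 - 6/(-4) = -2*1/19 - 6*(-1/4) = -2/19 + 3/2 = 53/38 ≈ 1.3947)
a(c, J) = 14 - c (a(c, J) = (5 + 3**2) - c = (5 + 9) - c = 14 - c)
-1479 + 891*a(L, -25) = -1479 + 891*(14 - 1*53/38) = -1479 + 891*(14 - 53/38) = -1479 + 891*(479/38) = -1479 + 426789/38 = 370587/38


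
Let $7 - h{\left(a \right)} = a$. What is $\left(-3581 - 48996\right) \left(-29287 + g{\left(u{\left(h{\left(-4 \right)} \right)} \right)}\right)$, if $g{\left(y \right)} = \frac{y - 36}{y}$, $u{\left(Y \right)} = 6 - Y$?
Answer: $\frac{7696957338}{5} \approx 1.5394 \cdot 10^{9}$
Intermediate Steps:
$h{\left(a \right)} = 7 - a$
$g{\left(y \right)} = \frac{-36 + y}{y}$ ($g{\left(y \right)} = \frac{y - 36}{y} = \frac{-36 + y}{y}$)
$\left(-3581 - 48996\right) \left(-29287 + g{\left(u{\left(h{\left(-4 \right)} \right)} \right)}\right) = \left(-3581 - 48996\right) \left(-29287 + \frac{-36 + \left(6 - \left(7 - -4\right)\right)}{6 - \left(7 - -4\right)}\right) = - 52577 \left(-29287 + \frac{-36 + \left(6 - \left(7 + 4\right)\right)}{6 - \left(7 + 4\right)}\right) = - 52577 \left(-29287 + \frac{-36 + \left(6 - 11\right)}{6 - 11}\right) = - 52577 \left(-29287 + \frac{-36 - 5}{-5}\right) = - 52577 \left(-29287 - - \frac{41}{5}\right) = - 52577 \left(-29287 + \frac{41}{5}\right) = \left(-52577\right) \left(- \frac{146394}{5}\right) = \frac{7696957338}{5}$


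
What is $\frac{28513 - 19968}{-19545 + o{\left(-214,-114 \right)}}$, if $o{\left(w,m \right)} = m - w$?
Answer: $- \frac{1709}{3889} \approx -0.43944$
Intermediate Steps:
$\frac{28513 - 19968}{-19545 + o{\left(-214,-114 \right)}} = \frac{28513 - 19968}{-19545 - -100} = \frac{8545}{-19545 + \left(-114 + 214\right)} = \frac{8545}{-19545 + 100} = \frac{8545}{-19445} = 8545 \left(- \frac{1}{19445}\right) = - \frac{1709}{3889}$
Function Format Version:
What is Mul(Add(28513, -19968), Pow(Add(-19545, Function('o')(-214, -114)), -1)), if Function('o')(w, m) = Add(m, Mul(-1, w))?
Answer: Rational(-1709, 3889) ≈ -0.43944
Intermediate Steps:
Mul(Add(28513, -19968), Pow(Add(-19545, Function('o')(-214, -114)), -1)) = Mul(Add(28513, -19968), Pow(Add(-19545, Add(-114, Mul(-1, -214))), -1)) = Mul(8545, Pow(Add(-19545, Add(-114, 214)), -1)) = Mul(8545, Pow(Add(-19545, 100), -1)) = Mul(8545, Pow(-19445, -1)) = Mul(8545, Rational(-1, 19445)) = Rational(-1709, 3889)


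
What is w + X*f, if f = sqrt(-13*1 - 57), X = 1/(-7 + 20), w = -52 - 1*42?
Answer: -94 + I*sqrt(70)/13 ≈ -94.0 + 0.64358*I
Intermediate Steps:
w = -94 (w = -52 - 42 = -94)
X = 1/13 ≈ 0.076923
f = I*sqrt(70) (f = sqrt(-13 - 57) = sqrt(-70) = I*sqrt(70) ≈ 8.3666*I)
w + X*f = -94 + (I*sqrt(70))/13 = -94 + I*sqrt(70)/13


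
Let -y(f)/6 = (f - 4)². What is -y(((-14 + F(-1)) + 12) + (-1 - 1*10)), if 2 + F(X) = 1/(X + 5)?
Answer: 16875/8 ≈ 2109.4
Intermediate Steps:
F(X) = -2 + 1/(5 + X) (F(X) = -2 + 1/(X + 5) = -2 + 1/(5 + X))
y(f) = -6*(-4 + f)² (y(f) = -6*(f - 4)² = -6*(-4 + f)²)
-y(((-14 + F(-1)) + 12) + (-1 - 1*10)) = -(-6)*(-4 + (((-14 + (-9 - 2*(-1))/(5 - 1)) + 12) + (-1 - 1*10)))² = -(-6)*(-4 + (((-14 + (-9 + 2)/4) + 12) + (-1 - 10)))² = -(-6)*(-4 + (((-14 + (¼)*(-7)) + 12) - 11))² = -(-6)*(-4 + (((-14 - 7/4) + 12) - 11))² = -(-6)*(-4 + ((-63/4 + 12) - 11))² = -(-6)*(-4 + (-15/4 - 11))² = -(-6)*(-4 - 59/4)² = -(-6)*(-75/4)² = -(-6)*5625/16 = -1*(-16875/8) = 16875/8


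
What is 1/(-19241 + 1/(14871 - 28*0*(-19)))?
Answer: -14871/286132910 ≈ -5.1972e-5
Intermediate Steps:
1/(-19241 + 1/(14871 - 28*0*(-19))) = 1/(-19241 + 1/(14871 + 0*(-19))) = 1/(-19241 + 1/(14871 + 0)) = 1/(-19241 + 1/14871) = 1/(-286132910/14871) = -14871/286132910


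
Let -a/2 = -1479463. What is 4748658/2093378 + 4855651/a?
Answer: 12107820300193/3097075296014 ≈ 3.9094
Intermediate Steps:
a = 2958926 (a = -2*(-1479463) = 2958926)
4748658/2093378 + 4855651/a = 4748658/2093378 + 4855651/2958926 = 4748658*(1/2093378) + 4855651*(1/2958926) = 2374329/1046689 + 4855651/2958926 = 12107820300193/3097075296014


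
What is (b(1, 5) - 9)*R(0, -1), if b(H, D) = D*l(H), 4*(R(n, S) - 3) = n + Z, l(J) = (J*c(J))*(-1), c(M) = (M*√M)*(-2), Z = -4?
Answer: 2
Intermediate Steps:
c(M) = -2*M^(3/2) (c(M) = M^(3/2)*(-2) = -2*M^(3/2))
l(J) = 2*J^(5/2) (l(J) = (J*(-2*J^(3/2)))*(-1) = -2*J^(5/2)*(-1) = 2*J^(5/2))
R(n, S) = 2 + n/4 (R(n, S) = 3 + (n - 4)/4 = 3 + (-4 + n)/4 = 3 + (-1 + n/4) = 2 + n/4)
b(H, D) = 2*D*H^(5/2) (b(H, D) = D*(2*H^(5/2)) = 2*D*H^(5/2))
(b(1, 5) - 9)*R(0, -1) = (2*5*1^(5/2) - 9)*(2 + (¼)*0) = (2*5*1 - 9)*(2 + 0) = (10 - 9)*2 = 1*2 = 2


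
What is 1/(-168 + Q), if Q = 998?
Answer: 1/830 ≈ 0.0012048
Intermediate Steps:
1/(-168 + Q) = 1/(-168 + 998) = 1/830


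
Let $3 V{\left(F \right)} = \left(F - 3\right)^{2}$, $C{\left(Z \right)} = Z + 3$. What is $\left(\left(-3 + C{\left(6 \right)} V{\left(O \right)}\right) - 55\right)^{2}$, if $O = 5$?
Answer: $2116$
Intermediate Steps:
$C{\left(Z \right)} = 3 + Z$
$V{\left(F \right)} = \frac{\left(-3 + F\right)^{2}}{3}$ ($V{\left(F \right)} = \frac{\left(F - 3\right)^{2}}{3} = \frac{\left(-3 + F\right)^{2}}{3}$)
$\left(\left(-3 + C{\left(6 \right)} V{\left(O \right)}\right) - 55\right)^{2} = \left(\left(-3 + \left(3 + 6\right) \frac{\left(-3 + 5\right)^{2}}{3}\right) - 55\right)^{2} = \left(\left(-3 + 9 \frac{2^{2}}{3}\right) - 55\right)^{2} = \left(\left(-3 + 9 \cdot \frac{1}{3} \cdot 4\right) - 55\right)^{2} = \left(\left(-3 + 9 \cdot \frac{4}{3}\right) - 55\right)^{2} = \left(\left(-3 + 12\right) - 55\right)^{2} = \left(9 - 55\right)^{2} = \left(-46\right)^{2} = 2116$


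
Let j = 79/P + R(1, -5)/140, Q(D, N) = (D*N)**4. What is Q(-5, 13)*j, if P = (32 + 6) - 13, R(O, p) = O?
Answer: 1582993425/28 ≈ 5.6535e+7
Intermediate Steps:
Q(D, N) = D**4*N**4
P = 25 (P = 38 - 13 = 25)
j = 2217/700 (j = 79/25 + 1/140 = 2217/700 ≈ 3.1671)
Q(-5, 13)*j = ((-5)**4*13**4)*(2217/700) = (625*28561)*(2217/700) = 17850625*(2217/700) = 1582993425/28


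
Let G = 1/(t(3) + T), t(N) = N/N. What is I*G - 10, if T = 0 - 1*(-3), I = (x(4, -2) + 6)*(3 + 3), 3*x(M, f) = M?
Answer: 1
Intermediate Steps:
x(M, f) = M/3
t(N) = 1
I = 44 (I = ((1/3)*4 + 6)*(3 + 3) = (4/3 + 6)*6 = (22/3)*6 = 44)
T = 3 (T = 0 + 3 = 3)
G = 1/4 (G = 1/(1 + 3) = 1/4 ≈ 0.25000)
I*G - 10 = 44*(1/4) - 10 = 11 - 10 = 1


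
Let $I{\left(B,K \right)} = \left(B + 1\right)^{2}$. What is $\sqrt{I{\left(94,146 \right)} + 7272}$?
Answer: $\sqrt{16297} \approx 127.66$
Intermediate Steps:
$I{\left(B,K \right)} = \left(1 + B\right)^{2}$
$\sqrt{I{\left(94,146 \right)} + 7272} = \sqrt{\left(1 + 94\right)^{2} + 7272} = \sqrt{95^{2} + 7272} = \sqrt{9025 + 7272} = \sqrt{16297}$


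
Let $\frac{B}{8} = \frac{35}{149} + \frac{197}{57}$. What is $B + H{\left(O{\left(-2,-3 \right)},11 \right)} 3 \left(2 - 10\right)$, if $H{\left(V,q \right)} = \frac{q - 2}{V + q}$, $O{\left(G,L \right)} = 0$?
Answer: $\frac{924136}{93423} \approx 9.892$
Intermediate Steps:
$B = \frac{250784}{8493}$ ($B = 8 \left(\frac{35}{149} + \frac{197}{57}\right) = 8 \cdot \frac{31348}{8493} = \frac{250784}{8493} \approx 29.528$)
$H{\left(V,q \right)} = \frac{-2 + q}{V + q}$
$B + H{\left(O{\left(-2,-3 \right)},11 \right)} 3 \left(2 - 10\right) = \frac{250784}{8493} + \frac{-2 + 11}{0 + 11} \cdot 3 \left(2 - 10\right) = \frac{250784}{8493} + \frac{1}{11} \cdot 9 \cdot 3 \left(-8\right) = \frac{250784}{8493} + \frac{1}{11} \cdot 9 \left(-24\right) = \frac{250784}{8493} + \frac{9}{11} \left(-24\right) = \frac{250784}{8493} - \frac{216}{11} = \frac{924136}{93423}$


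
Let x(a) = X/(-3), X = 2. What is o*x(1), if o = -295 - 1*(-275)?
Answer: 40/3 ≈ 13.333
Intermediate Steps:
o = -20 (o = -295 + 275 = -20)
x(a) = -⅔ (x(a) = 2/(-3) = 2*(-⅓) = -⅔)
o*x(1) = -20*(-⅔) = 40/3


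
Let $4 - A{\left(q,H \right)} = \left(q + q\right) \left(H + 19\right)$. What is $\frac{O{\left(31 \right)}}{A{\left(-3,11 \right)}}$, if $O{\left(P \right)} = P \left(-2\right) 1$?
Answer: $- \frac{31}{92} \approx -0.33696$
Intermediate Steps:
$O{\left(P \right)} = - 2 P$ ($O{\left(P \right)} = - 2 P 1 = - 2 P$)
$A{\left(q,H \right)} = 4 - 2 q \left(19 + H\right)$ ($A{\left(q,H \right)} = 4 - \left(q + q\right) \left(H + 19\right) = 4 - 2 q \left(19 + H\right)$)
$\frac{O{\left(31 \right)}}{A{\left(-3,11 \right)}} = \frac{\left(-2\right) 31}{4 - -114 - 22 \left(-3\right)} = - \frac{62}{4 + 114 + 66} = - \frac{62}{184} = \left(-62\right) \frac{1}{184} = - \frac{31}{92}$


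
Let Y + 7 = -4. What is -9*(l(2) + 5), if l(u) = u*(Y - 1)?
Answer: 171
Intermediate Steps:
Y = -11 (Y = -7 - 4 = -11)
l(u) = -12*u (l(u) = u*(-11 - 1) = u*(-12) = -12*u)
-9*(l(2) + 5) = -9*(-12*2 + 5) = -9*(-24 + 5) = -9*(-19) = 171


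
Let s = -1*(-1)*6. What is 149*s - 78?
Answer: 816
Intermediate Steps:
s = 6 (s = 1*6 = 6)
149*s - 78 = 149*6 - 78 = 894 - 78 = 816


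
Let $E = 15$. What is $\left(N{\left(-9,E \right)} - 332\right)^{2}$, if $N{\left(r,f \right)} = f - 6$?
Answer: $104329$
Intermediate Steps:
$N{\left(r,f \right)} = -6 + f$
$\left(N{\left(-9,E \right)} - 332\right)^{2} = \left(\left(-6 + 15\right) - 332\right)^{2} = \left(9 - 332\right)^{2} = \left(-323\right)^{2} = 104329$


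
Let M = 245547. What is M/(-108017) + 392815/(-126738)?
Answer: -73550833541/13689858546 ≈ -5.3727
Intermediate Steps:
M/(-108017) + 392815/(-126738) = 245547/(-108017) + 392815/(-126738) = 245547*(-1/108017) + 392815*(-1/126738) = -245547/108017 - 392815/126738 = -73550833541/13689858546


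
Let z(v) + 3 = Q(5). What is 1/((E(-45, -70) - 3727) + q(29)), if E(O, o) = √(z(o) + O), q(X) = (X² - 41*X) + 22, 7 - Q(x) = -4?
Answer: -4053/16426846 - I*√37/16426846 ≈ -0.00024673 - 3.7029e-7*I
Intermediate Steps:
Q(x) = 11 (Q(x) = 7 - 1*(-4) = 7 + 4 = 11)
z(v) = 8 (z(v) = -3 + 11 = 8)
q(X) = 22 + X² - 41*X
E(O, o) = √(8 + O)
1/((E(-45, -70) - 3727) + q(29)) = 1/((√(8 - 45) - 3727) + (22 + 29² - 41*29)) = 1/((√(-37) - 3727) + (22 + 841 - 1189)) = 1/((I*√37 - 3727) - 326) = 1/((-3727 + I*√37) - 326) = 1/(-4053 + I*√37)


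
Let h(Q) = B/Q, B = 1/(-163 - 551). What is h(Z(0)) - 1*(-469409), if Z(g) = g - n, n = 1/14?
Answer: 23939860/51 ≈ 4.6941e+5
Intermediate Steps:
n = 1/14 ≈ 0.071429
Z(g) = -1/14 + g (Z(g) = g - 1*1/14 = g - 1/14 = -1/14 + g)
B = -1/714 (B = 1/(-714) = -1/714 ≈ -0.0014006)
h(Q) = -1/(714*Q)
h(Z(0)) - 1*(-469409) = -1/(714*(-1/14 + 0)) - 1*(-469409) = -1/(714*(-1/14)) + 469409 = -1/714*(-14) + 469409 = 1/51 + 469409 = 23939860/51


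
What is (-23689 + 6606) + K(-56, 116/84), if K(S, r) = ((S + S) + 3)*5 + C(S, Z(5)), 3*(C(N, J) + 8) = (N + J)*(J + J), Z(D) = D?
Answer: -17806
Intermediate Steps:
C(N, J) = -8 + 2*J*(J + N)/3 (C(N, J) = -8 + ((N + J)*(J + J))/3 = -8 + ((J + N)*(2*J))/3 = -8 + (2*J*(J + N))/3 = -8 + 2*J*(J + N)/3)
K(S, r) = 71/3 + 40*S/3 (K(S, r) = ((S + S) + 3)*5 + (-8 + (2/3)*5**2 + (2/3)*5*S) = (2*S + 3)*5 + (-8 + (2/3)*25 + 10*S/3) = (3 + 2*S)*5 + (-8 + 50/3 + 10*S/3) = (15 + 10*S) + (26/3 + 10*S/3) = 71/3 + 40*S/3)
(-23689 + 6606) + K(-56, 116/84) = (-23689 + 6606) + (71/3 + (40/3)*(-56)) = -17083 + (71/3 - 2240/3) = -17083 - 723 = -17806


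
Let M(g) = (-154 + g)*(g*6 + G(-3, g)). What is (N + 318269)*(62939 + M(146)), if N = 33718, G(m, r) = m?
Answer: 19695432585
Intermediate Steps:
M(g) = (-154 + g)*(-3 + 6*g) (M(g) = (-154 + g)*(g*6 - 3) = (-154 + g)*(6*g - 3) = (-154 + g)*(-3 + 6*g))
(N + 318269)*(62939 + M(146)) = (33718 + 318269)*(62939 + (462 - 927*146 + 6*146**2)) = 351987*(62939 + (462 - 135342 + 6*21316)) = 351987*(62939 + (462 - 135342 + 127896)) = 351987*(62939 - 6984) = 351987*55955 = 19695432585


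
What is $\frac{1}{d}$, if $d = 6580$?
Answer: $\frac{1}{6580} \approx 0.00015198$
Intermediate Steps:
$\frac{1}{d} = \frac{1}{6580}$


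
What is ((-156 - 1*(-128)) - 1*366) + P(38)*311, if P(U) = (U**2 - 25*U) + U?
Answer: 165058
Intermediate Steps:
P(U) = U**2 - 24*U
((-156 - 1*(-128)) - 1*366) + P(38)*311 = ((-156 - 1*(-128)) - 1*366) + (38*(-24 + 38))*311 = ((-156 + 128) - 366) + (38*14)*311 = (-28 - 366) + 532*311 = -394 + 165452 = 165058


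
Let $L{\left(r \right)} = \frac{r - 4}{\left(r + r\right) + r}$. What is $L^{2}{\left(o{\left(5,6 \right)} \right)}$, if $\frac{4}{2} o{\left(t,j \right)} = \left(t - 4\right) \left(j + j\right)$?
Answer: $\frac{1}{81} \approx 0.012346$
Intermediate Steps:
$o{\left(t,j \right)} = j \left(-4 + t\right)$ ($o{\left(t,j \right)} = \frac{\left(t - 4\right) \left(j + j\right)}{2} = \frac{\left(-4 + t\right) 2 j}{2} = \frac{2 j \left(-4 + t\right)}{2} = j \left(-4 + t\right)$)
$L{\left(r \right)} = \frac{-4 + r}{3 r}$ ($L{\left(r \right)} = \frac{-4 + r}{2 r + r} = \frac{-4 + r}{3 r}$)
$L^{2}{\left(o{\left(5,6 \right)} \right)} = \left(\frac{-4 + 6 \left(-4 + 5\right)}{3 \cdot 6 \left(-4 + 5\right)}\right)^{2} = \left(\frac{-4 + 6 \cdot 1}{3 \cdot 6 \cdot 1}\right)^{2} = \left(\frac{-4 + 6}{3 \cdot 6}\right)^{2} = \left(\frac{1}{3} \cdot \frac{1}{6} \cdot 2\right)^{2} = \left(\frac{1}{9}\right)^{2} = \frac{1}{81}$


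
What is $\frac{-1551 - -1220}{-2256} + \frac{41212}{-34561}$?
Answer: $- \frac{81534581}{77969616} \approx -1.0457$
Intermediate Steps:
$\frac{-1551 - -1220}{-2256} + \frac{41212}{-34561} = \left(-1551 + 1220\right) \left(- \frac{1}{2256}\right) + 41212 \left(- \frac{1}{34561}\right) = \left(-331\right) \left(- \frac{1}{2256}\right) - \frac{41212}{34561} = \frac{331}{2256} - \frac{41212}{34561} = - \frac{81534581}{77969616}$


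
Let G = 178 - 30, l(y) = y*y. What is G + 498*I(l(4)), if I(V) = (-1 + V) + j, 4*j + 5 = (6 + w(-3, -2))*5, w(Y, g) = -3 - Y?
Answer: 21461/2 ≈ 10731.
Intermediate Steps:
l(y) = y**2
j = 25/4 (j = -5/4 + ((6 + (-3 - 1*(-3)))*5)/4 = -5/4 + ((6 + (-3 + 3))*5)/4 = -5/4 + ((6 + 0)*5)/4 = -5/4 + (6*5)/4 = -5/4 + (1/4)*30 = -5/4 + 15/2 = 25/4 ≈ 6.2500)
I(V) = 21/4 + V (I(V) = (-1 + V) + 25/4 = 21/4 + V)
G = 148
G + 498*I(l(4)) = 148 + 498*(21/4 + 4**2) = 148 + 498*(21/4 + 16) = 148 + 498*(85/4) = 148 + 21165/2 = 21461/2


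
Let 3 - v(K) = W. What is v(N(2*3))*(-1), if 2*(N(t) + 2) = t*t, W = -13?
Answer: -16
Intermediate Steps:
N(t) = -2 + t²/2 (N(t) = -2 + (t*t)/2 = -2 + t²/2)
v(K) = 16 (v(K) = 3 - 1*(-13) = 3 + 13 = 16)
v(N(2*3))*(-1) = 16*(-1) = -16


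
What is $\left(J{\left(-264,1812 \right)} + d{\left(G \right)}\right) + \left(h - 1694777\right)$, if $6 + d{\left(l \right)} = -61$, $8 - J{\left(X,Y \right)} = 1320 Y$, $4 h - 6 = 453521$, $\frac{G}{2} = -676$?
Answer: $- \frac{15893177}{4} \approx -3.9733 \cdot 10^{6}$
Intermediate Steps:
$G = -1352$ ($G = 2 \left(-676\right) = -1352$)
$h = \frac{453527}{4}$ ($h = \frac{3}{2} + \frac{1}{4} \cdot 453521 = \frac{3}{2} + \frac{453521}{4} = \frac{453527}{4} \approx 1.1338 \cdot 10^{5}$)
$J{\left(X,Y \right)} = 8 - 1320 Y$
$d{\left(l \right)} = -67$ ($d{\left(l \right)} = -6 - 61 = -67$)
$\left(J{\left(-264,1812 \right)} + d{\left(G \right)}\right) + \left(h - 1694777\right) = \left(\left(8 - 2391840\right) - 67\right) + \left(\frac{453527}{4} - 1694777\right) = \left(\left(8 - 2391840\right) - 67\right) - \frac{6325581}{4} = \left(-2391832 - 67\right) - \frac{6325581}{4} = -2391899 - \frac{6325581}{4} = - \frac{15893177}{4}$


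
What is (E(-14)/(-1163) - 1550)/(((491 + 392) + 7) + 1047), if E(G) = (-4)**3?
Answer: -1802586/2252731 ≈ -0.80018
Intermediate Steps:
E(G) = -64
(E(-14)/(-1163) - 1550)/(((491 + 392) + 7) + 1047) = (-64/(-1163) - 1550)/(((491 + 392) + 7) + 1047) = (-64*(-1/1163) - 1550)/((883 + 7) + 1047) = (64/1163 - 1550)/(890 + 1047) = -1802586/1163/1937 = (1/1937)*(-1802586/1163) = -1802586/2252731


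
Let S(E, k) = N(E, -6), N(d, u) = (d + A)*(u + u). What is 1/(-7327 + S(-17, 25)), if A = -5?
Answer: -1/7063 ≈ -0.00014158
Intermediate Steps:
N(d, u) = 2*u*(-5 + d) (N(d, u) = (d - 5)*(u + u) = (-5 + d)*(2*u) = 2*u*(-5 + d))
S(E, k) = 60 - 12*E (S(E, k) = 2*(-6)*(-5 + E) = 60 - 12*E)
1/(-7327 + S(-17, 25)) = 1/(-7327 + (60 - 12*(-17))) = 1/(-7327 + (60 + 204)) = 1/(-7327 + 264) = 1/(-7063) = -1/7063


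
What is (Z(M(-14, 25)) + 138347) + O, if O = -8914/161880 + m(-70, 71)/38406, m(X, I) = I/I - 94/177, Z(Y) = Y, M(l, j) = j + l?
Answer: 12687860538581221/91703158380 ≈ 1.3836e+5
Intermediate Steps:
m(X, I) = 83/177 (m(X, I) = 1 - 94*1/177 = 1 - 94/177 = 83/177)
O = -5048558819/91703158380 (O = -8914/161880 + (83/177)/38406 = -8914*1/161880 + (83/177)*(1/38406) = -4457/80940 + 83/6797862 = -5048558819/91703158380 ≈ -0.055053)
(Z(M(-14, 25)) + 138347) + O = ((25 - 14) + 138347) - 5048558819/91703158380 = (11 + 138347) - 5048558819/91703158380 = 138358 - 5048558819/91703158380 = 12687860538581221/91703158380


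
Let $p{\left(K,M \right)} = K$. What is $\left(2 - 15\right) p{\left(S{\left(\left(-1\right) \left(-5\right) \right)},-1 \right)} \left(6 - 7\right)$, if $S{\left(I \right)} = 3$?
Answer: $39$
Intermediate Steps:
$\left(2 - 15\right) p{\left(S{\left(\left(-1\right) \left(-5\right) \right)},-1 \right)} \left(6 - 7\right) = \left(2 - 15\right) 3 \left(6 - 7\right) = \left(2 - 15\right) 3 \left(-1\right) = \left(-13\right) 3 \left(-1\right) = \left(-39\right) \left(-1\right) = 39$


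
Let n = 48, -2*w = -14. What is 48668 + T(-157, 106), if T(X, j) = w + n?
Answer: 48723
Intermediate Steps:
w = 7 (w = -½*(-14) = 7)
T(X, j) = 55 (T(X, j) = 7 + 48 = 55)
48668 + T(-157, 106) = 48668 + 55 = 48723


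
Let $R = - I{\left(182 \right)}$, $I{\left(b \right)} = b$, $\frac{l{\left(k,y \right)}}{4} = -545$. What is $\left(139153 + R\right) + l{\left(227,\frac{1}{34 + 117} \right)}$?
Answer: $136791$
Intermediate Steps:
$l{\left(k,y \right)} = -2180$ ($l{\left(k,y \right)} = 4 \left(-545\right) = -2180$)
$R = -182$ ($R = \left(-1\right) 182 = -182$)
$\left(139153 + R\right) + l{\left(227,\frac{1}{34 + 117} \right)} = \left(139153 - 182\right) - 2180 = 138971 - 2180 = 136791$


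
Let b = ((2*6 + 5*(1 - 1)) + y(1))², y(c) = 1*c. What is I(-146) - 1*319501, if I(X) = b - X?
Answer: -319186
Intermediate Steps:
y(c) = c
b = 169 (b = ((2*6 + 5*(1 - 1)) + 1)² = ((12 + 5*0) + 1)² = ((12 + 0) + 1)² = (12 + 1)² = 13² = 169)
I(X) = 169 - X
I(-146) - 1*319501 = (169 - 1*(-146)) - 1*319501 = (169 + 146) - 319501 = 315 - 319501 = -319186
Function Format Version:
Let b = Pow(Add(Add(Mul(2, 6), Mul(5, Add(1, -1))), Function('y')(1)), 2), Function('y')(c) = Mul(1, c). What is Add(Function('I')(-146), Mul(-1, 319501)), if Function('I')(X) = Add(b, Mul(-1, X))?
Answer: -319186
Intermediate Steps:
Function('y')(c) = c
b = 169 (b = Pow(Add(Add(Mul(2, 6), Mul(5, Add(1, -1))), 1), 2) = Pow(Add(Add(12, Mul(5, 0)), 1), 2) = Pow(Add(Add(12, 0), 1), 2) = Pow(Add(12, 1), 2) = Pow(13, 2) = 169)
Function('I')(X) = Add(169, Mul(-1, X))
Add(Function('I')(-146), Mul(-1, 319501)) = Add(Add(169, Mul(-1, -146)), Mul(-1, 319501)) = Add(Add(169, 146), -319501) = Add(315, -319501) = -319186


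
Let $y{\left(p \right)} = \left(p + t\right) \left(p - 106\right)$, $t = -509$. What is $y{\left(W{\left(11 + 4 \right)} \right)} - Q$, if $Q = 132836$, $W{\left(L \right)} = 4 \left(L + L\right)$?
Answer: $-138282$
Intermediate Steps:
$W{\left(L \right)} = 8 L$ ($W{\left(L \right)} = 4 \cdot 2 L = 8 L$)
$y{\left(p \right)} = \left(-509 + p\right) \left(-106 + p\right)$ ($y{\left(p \right)} = \left(p - 509\right) \left(p - 106\right) = \left(-509 + p\right) \left(-106 + p\right)$)
$y{\left(W{\left(11 + 4 \right)} \right)} - Q = \left(53954 + \left(8 \left(11 + 4\right)\right)^{2} - 615 \cdot 8 \left(11 + 4\right)\right) - 132836 = \left(53954 + \left(8 \cdot 15\right)^{2} - 615 \cdot 8 \cdot 15\right) - 132836 = \left(53954 + 120^{2} - 73800\right) - 132836 = \left(53954 + 14400 - 73800\right) - 132836 = -5446 - 132836 = -138282$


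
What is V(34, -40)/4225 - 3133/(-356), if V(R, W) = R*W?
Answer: 2550553/300820 ≈ 8.4787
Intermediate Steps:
V(34, -40)/4225 - 3133/(-356) = (34*(-40))/4225 - 3133/(-356) = -1360*1/4225 - 3133*(-1/356) = -272/845 + 3133/356 = 2550553/300820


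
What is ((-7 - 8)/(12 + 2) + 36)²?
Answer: 239121/196 ≈ 1220.0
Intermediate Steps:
((-7 - 8)/(12 + 2) + 36)² = (-15/14 + 36)² = (489/14)² = 239121/196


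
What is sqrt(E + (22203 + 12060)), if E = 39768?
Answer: sqrt(74031) ≈ 272.09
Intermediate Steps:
sqrt(E + (22203 + 12060)) = sqrt(39768 + (22203 + 12060)) = sqrt(39768 + 34263) = sqrt(74031)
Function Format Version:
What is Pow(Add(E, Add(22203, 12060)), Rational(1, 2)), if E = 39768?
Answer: Pow(74031, Rational(1, 2)) ≈ 272.09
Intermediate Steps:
Pow(Add(E, Add(22203, 12060)), Rational(1, 2)) = Pow(Add(39768, Add(22203, 12060)), Rational(1, 2)) = Pow(Add(39768, 34263), Rational(1, 2)) = Pow(74031, Rational(1, 2))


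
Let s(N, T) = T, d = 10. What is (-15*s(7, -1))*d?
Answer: 150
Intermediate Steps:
(-15*s(7, -1))*d = -15*(-1)*10 = 15*10 = 150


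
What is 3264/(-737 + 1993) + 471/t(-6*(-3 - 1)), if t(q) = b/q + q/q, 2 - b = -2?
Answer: 446538/1099 ≈ 406.31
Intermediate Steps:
b = 4 (b = 2 - 1*(-2) = 2 + 2 = 4)
t(q) = 1 + 4/q (t(q) = 4/q + q/q = 4/q + 1 = 1 + 4/q)
3264/(-737 + 1993) + 471/t(-6*(-3 - 1)) = 3264/(-737 + 1993) + 471/(((4 - 6*(-3 - 1))/((-6*(-3 - 1))))) = 3264/1256 + 471/(((4 - 6*(-4))/((-6*(-4))))) = 3264*(1/1256) + 471/(((4 + 24)/24)) = 408/157 + 471/(((1/24)*28)) = 408/157 + 471/(7/6) = 408/157 + 471*(6/7) = 408/157 + 2826/7 = 446538/1099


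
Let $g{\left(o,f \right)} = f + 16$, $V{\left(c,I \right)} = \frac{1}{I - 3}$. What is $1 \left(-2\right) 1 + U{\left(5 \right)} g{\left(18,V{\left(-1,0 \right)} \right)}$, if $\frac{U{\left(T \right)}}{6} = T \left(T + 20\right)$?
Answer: $11748$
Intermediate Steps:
$V{\left(c,I \right)} = \frac{1}{-3 + I}$
$U{\left(T \right)} = 6 T \left(20 + T\right)$ ($U{\left(T \right)} = 6 T \left(T + 20\right) = 6 T \left(20 + T\right)$)
$g{\left(o,f \right)} = 16 + f$
$1 \left(-2\right) 1 + U{\left(5 \right)} g{\left(18,V{\left(-1,0 \right)} \right)} = 1 \left(-2\right) 1 + 6 \cdot 5 \left(20 + 5\right) \left(16 + \frac{1}{-3 + 0}\right) = \left(-2\right) 1 + 6 \cdot 5 \cdot 25 \left(16 + \frac{1}{-3}\right) = -2 + 750 \left(16 - \frac{1}{3}\right) = -2 + 750 \cdot \frac{47}{3} = -2 + 11750 = 11748$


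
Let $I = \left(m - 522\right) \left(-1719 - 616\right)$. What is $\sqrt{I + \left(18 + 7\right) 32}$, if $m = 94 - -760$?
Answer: $2 i \sqrt{193605} \approx 880.01 i$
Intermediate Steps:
$m = 854$ ($m = 94 + 760 = 854$)
$I = -775220$ ($I = \left(854 - 522\right) \left(-1719 - 616\right) = 332 \left(-2335\right) = -775220$)
$\sqrt{I + \left(18 + 7\right) 32} = \sqrt{-775220 + \left(18 + 7\right) 32} = \sqrt{-775220 + 25 \cdot 32} = \sqrt{-775220 + 800} = \sqrt{-774420} = 2 i \sqrt{193605}$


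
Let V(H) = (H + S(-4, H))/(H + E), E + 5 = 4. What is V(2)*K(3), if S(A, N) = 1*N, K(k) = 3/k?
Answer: 4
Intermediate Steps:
E = -1 (E = -5 + 4 = -1)
S(A, N) = N
V(H) = 2*H/(-1 + H) (V(H) = (H + H)/(H - 1) = (2*H)/(-1 + H) = 2*H/(-1 + H))
V(2)*K(3) = (2*2/(-1 + 2))*(3/3) = (2*2/1)*(3*(⅓)) = (2*2*1)*1 = 4*1 = 4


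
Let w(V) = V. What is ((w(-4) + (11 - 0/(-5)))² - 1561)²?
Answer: 2286144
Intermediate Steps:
((w(-4) + (11 - 0/(-5)))² - 1561)² = ((-4 + (11 - 0/(-5)))² - 1561)² = ((-4 + (11 - 0*(-1)/5))² - 1561)² = ((-4 + (11 - 1*0))² - 1561)² = ((-4 + (11 + 0))² - 1561)² = ((-4 + 11)² - 1561)² = (7² - 1561)² = (49 - 1561)² = (-1512)² = 2286144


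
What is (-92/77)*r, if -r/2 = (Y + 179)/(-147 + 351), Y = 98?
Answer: 12742/3927 ≈ 3.2447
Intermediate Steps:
r = -277/102 (r = -2*(98 + 179)/(-147 + 351) = -554/204 = -2*277/204 = -277/102 ≈ -2.7157)
(-92/77)*r = -92/77*(-277/102) = 12742/3927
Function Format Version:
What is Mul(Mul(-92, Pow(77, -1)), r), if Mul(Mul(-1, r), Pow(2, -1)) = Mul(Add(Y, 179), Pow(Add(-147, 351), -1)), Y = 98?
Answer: Rational(12742, 3927) ≈ 3.2447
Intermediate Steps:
r = Rational(-277, 102) (r = Mul(-2, Mul(Add(98, 179), Pow(Add(-147, 351), -1))) = Mul(-2, Mul(277, Pow(204, -1))) = Mul(-2, Mul(277, Rational(1, 204))) = Mul(-2, Rational(277, 204)) = Rational(-277, 102) ≈ -2.7157)
Mul(Mul(-92, Pow(77, -1)), r) = Mul(Mul(-92, Pow(77, -1)), Rational(-277, 102)) = Mul(Mul(-92, Rational(1, 77)), Rational(-277, 102)) = Mul(Rational(-92, 77), Rational(-277, 102)) = Rational(12742, 3927)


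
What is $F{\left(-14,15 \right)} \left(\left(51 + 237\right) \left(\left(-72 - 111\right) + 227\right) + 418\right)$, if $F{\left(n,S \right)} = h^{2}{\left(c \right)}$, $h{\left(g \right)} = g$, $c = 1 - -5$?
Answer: $471240$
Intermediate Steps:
$c = 6$ ($c = 1 + 5 = 6$)
$F{\left(n,S \right)} = 36$ ($F{\left(n,S \right)} = 6^{2} = 36$)
$F{\left(-14,15 \right)} \left(\left(51 + 237\right) \left(\left(-72 - 111\right) + 227\right) + 418\right) = 36 \left(\left(51 + 237\right) \left(\left(-72 - 111\right) + 227\right) + 418\right) = 36 \left(288 \left(-183 + 227\right) + 418\right) = 36 \left(288 \cdot 44 + 418\right) = 36 \left(12672 + 418\right) = 36 \cdot 13090 = 471240$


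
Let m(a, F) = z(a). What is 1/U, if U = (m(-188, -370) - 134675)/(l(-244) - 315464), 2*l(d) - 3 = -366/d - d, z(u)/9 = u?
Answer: 114669/49588 ≈ 2.3124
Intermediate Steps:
z(u) = 9*u
m(a, F) = 9*a
l(d) = 3/2 - 183/d - d/2 (l(d) = 3/2 + (-366/d - d)/2 = 3/2 + (-d - 366/d)/2 = 3/2 + (-183/d - d/2) = 3/2 - 183/d - d/2)
U = 49588/114669 (U = (9*(-188) - 134675)/((3/2 - 183/(-244) - ½*(-244)) - 315464) = (-1692 - 134675)/((3/2 - 183*(-1/244) + 122) - 315464) = -136367/((3/2 + ¾ + 122) - 315464) = -136367/(497/4 - 315464) = -136367/(-1261359/4) = -136367*(-4/1261359) = 49588/114669 ≈ 0.43244)
1/U = 1/(49588/114669) = 114669/49588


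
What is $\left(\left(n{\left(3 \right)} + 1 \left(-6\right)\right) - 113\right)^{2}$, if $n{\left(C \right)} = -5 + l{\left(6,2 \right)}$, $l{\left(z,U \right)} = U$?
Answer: $14884$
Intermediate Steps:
$n{\left(C \right)} = -3$ ($n{\left(C \right)} = -5 + 2 = -3$)
$\left(\left(n{\left(3 \right)} + 1 \left(-6\right)\right) - 113\right)^{2} = \left(\left(-3 + 1 \left(-6\right)\right) - 113\right)^{2} = \left(\left(-3 - 6\right) - 113\right)^{2} = \left(-9 - 113\right)^{2} = \left(-122\right)^{2} = 14884$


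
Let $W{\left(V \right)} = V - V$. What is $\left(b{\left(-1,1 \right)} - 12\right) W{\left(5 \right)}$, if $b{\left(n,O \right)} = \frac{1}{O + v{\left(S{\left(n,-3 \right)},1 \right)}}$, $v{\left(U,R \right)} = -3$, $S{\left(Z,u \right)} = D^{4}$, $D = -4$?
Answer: $0$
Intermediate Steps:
$S{\left(Z,u \right)} = 256$ ($S{\left(Z,u \right)} = \left(-4\right)^{4} = 256$)
$W{\left(V \right)} = 0$
$b{\left(n,O \right)} = \frac{1}{-3 + O}$ ($b{\left(n,O \right)} = \frac{1}{O - 3} = \frac{1}{-3 + O}$)
$\left(b{\left(-1,1 \right)} - 12\right) W{\left(5 \right)} = \left(\frac{1}{-3 + 1} - 12\right) 0 = \left(\frac{1}{-2} - 12\right) 0 = \left(- \frac{1}{2} - 12\right) 0 = \left(- \frac{25}{2}\right) 0 = 0$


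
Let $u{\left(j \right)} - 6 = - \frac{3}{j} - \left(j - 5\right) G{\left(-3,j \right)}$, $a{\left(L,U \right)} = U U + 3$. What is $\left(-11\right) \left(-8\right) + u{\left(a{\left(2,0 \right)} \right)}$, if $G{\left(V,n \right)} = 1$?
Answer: $95$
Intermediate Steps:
$a{\left(L,U \right)} = 3 + U^{2}$ ($a{\left(L,U \right)} = U^{2} + 3 = 3 + U^{2}$)
$u{\left(j \right)} = 11 - j - \frac{3}{j}$ ($u{\left(j \right)} = 6 - \left(\frac{3}{j} + \left(j - 5\right) 1\right) = 6 - \left(\frac{3}{j} + \left(-5 + j\right) 1\right) = 6 - \left(-5 + j + \frac{3}{j}\right) = 11 - j - \frac{3}{j}$)
$\left(-11\right) \left(-8\right) + u{\left(a{\left(2,0 \right)} \right)} = \left(-11\right) \left(-8\right) - \left(-8 + \frac{3}{3 + 0^{2}}\right) = 88 - \left(-8 + \frac{3}{3 + 0}\right) = 88 - \left(-8 + 1\right) = 88 - -7 = 88 + 7 = 95$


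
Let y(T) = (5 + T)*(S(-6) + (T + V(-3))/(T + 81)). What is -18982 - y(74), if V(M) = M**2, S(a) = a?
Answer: -2875297/155 ≈ -18550.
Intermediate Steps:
y(T) = (-6 + (9 + T)/(81 + T))*(5 + T) (y(T) = (5 + T)*(-6 + (T + (-3)**2)/(T + 81)) = (5 + T)*(-6 + (T + 9)/(81 + T)) = (5 + T)*(-6 + (9 + T)/(81 + T)) = (-6 + (9 + T)/(81 + T))*(5 + T))
-18982 - y(74) = -18982 - (-2385 - 502*74 - 5*74**2)/(81 + 74) = -18982 - (-2385 - 37148 - 5*5476)/155 = -18982 - (-2385 - 37148 - 27380)/155 = -18982 - (-66913)/155 = -18982 - 1*(-66913/155) = -18982 + 66913/155 = -2875297/155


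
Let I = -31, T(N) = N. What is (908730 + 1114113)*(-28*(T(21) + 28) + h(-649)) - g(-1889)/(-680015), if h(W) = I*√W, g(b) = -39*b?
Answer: -1887273235315269/680015 - 62708133*I*√649 ≈ -2.7753e+9 - 1.5975e+9*I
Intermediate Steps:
h(W) = -31*√W
(908730 + 1114113)*(-28*(T(21) + 28) + h(-649)) - g(-1889)/(-680015) = (908730 + 1114113)*(-28*(21 + 28) - 31*I*√649) - (-39*(-1889))/(-680015) = 2022843*(-28*49 - 31*I*√649) - 73671*(-1)/680015 = 2022843*(-1372 - 31*I*√649) - 1*(-73671/680015) = (-2775340596 - 62708133*I*√649) + 73671/680015 = -1887273235315269/680015 - 62708133*I*√649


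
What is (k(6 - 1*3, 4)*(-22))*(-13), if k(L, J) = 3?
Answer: 858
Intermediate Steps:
(k(6 - 1*3, 4)*(-22))*(-13) = (3*(-22))*(-13) = -66*(-13) = 858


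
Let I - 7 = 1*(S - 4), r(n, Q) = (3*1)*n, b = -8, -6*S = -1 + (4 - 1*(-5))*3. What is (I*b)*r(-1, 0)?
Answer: -32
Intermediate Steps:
S = -13/3 (S = -(-1 + (4 - 1*(-5))*3)/6 = -(-1 + (4 + 5)*3)/6 = -(-1 + 9*3)/6 = -(-1 + 27)/6 = -⅙*26 = -13/3 ≈ -4.3333)
r(n, Q) = 3*n
I = -4/3 (I = 7 + 1*(-13/3 - 4) = 7 + 1*(-25/3) = 7 - 25/3 = -4/3 ≈ -1.3333)
(I*b)*r(-1, 0) = (-4/3*(-8))*(3*(-1)) = (32/3)*(-3) = -32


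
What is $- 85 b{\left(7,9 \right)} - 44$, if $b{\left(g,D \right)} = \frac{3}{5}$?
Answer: $-95$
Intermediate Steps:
$b{\left(g,D \right)} = \frac{3}{5}$ ($b{\left(g,D \right)} = 3 \cdot \frac{1}{5} = \frac{3}{5}$)
$- 85 b{\left(7,9 \right)} - 44 = \left(-85\right) \frac{3}{5} - 44 = -51 - 44 = -95$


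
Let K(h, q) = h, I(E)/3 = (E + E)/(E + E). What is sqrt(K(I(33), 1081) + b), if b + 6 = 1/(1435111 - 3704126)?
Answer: I*sqrt(15445289479690)/2269015 ≈ 1.7321*I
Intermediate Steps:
I(E) = 3 (I(E) = 3*((E + E)/(E + E)) = 3*((2*E)/((2*E))) = 3*((2*E)*(1/(2*E))) = 3*1 = 3)
b = -13614091/2269015 (b = -6 + 1/(1435111 - 3704126) = -6 + 1/(-2269015) = -6 - 1/2269015 = -13614091/2269015 ≈ -6.0000)
sqrt(K(I(33), 1081) + b) = sqrt(3 - 13614091/2269015) = sqrt(-6807046/2269015) = I*sqrt(15445289479690)/2269015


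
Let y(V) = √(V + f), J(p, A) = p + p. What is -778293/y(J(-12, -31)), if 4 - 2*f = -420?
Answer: -778293*√47/94 ≈ -56763.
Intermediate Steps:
f = 212 (f = 2 - ½*(-420) = 2 + 210 = 212)
J(p, A) = 2*p
y(V) = √(212 + V) (y(V) = √(V + 212) = √(212 + V))
-778293/y(J(-12, -31)) = -778293/√(212 + 2*(-12)) = -778293/√(212 - 24) = -778293*√47/94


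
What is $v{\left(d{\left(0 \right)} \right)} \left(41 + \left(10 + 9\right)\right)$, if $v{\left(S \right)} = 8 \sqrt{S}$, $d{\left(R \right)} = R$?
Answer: $0$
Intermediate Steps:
$v{\left(d{\left(0 \right)} \right)} \left(41 + \left(10 + 9\right)\right) = 8 \sqrt{0} \left(41 + \left(10 + 9\right)\right) = 8 \cdot 0 \left(41 + 19\right) = 0 \cdot 60 = 0$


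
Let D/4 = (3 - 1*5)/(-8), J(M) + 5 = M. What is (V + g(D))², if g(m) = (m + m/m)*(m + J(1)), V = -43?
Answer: 2401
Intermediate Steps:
J(M) = -5 + M
D = 1 (D = 4*((3 - 1*5)/(-8)) = 4*((3 - 5)*(-⅛)) = 4*(-2*(-⅛)) = 4*(¼) = 1)
g(m) = (1 + m)*(-4 + m) (g(m) = (m + m/m)*(m + (-5 + 1)) = (m + 1)*(m - 4) = (1 + m)*(-4 + m))
(V + g(D))² = (-43 + (-4 + 1² - 3*1))² = (-43 + (-4 + 1 - 3))² = (-43 - 6)² = (-49)² = 2401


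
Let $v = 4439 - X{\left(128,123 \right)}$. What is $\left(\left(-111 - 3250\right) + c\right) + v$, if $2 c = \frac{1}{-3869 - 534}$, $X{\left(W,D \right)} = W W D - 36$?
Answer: $- \frac{17736323109}{8806} \approx -2.0141 \cdot 10^{6}$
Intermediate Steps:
$X{\left(W,D \right)} = -36 + D W^{2}$ ($X{\left(W,D \right)} = W^{2} D - 36 = D W^{2} - 36 = -36 + D W^{2}$)
$v = -2010757$ ($v = 4439 - \left(-36 + 123 \cdot 128^{2}\right) = 4439 - \left(-36 + 123 \cdot 16384\right) = 4439 - \left(-36 + 2015232\right) = 4439 - 2015196 = -2010757$)
$c = - \frac{1}{8806}$ ($c = \frac{1}{2 \left(-3869 - 534\right)} = \frac{1}{2 \left(-4403\right)} = \frac{1}{2} \left(- \frac{1}{4403}\right) = - \frac{1}{8806} \approx -0.00011356$)
$\left(\left(-111 - 3250\right) + c\right) + v = \left(\left(-111 - 3250\right) - \frac{1}{8806}\right) - 2010757 = \left(-3361 - \frac{1}{8806}\right) - 2010757 = - \frac{29596967}{8806} - 2010757 = - \frac{17736323109}{8806}$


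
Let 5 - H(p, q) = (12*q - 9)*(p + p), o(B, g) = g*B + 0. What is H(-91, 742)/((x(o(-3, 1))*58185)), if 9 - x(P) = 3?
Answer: 323779/69822 ≈ 4.6372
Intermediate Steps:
o(B, g) = B*g (o(B, g) = B*g + 0 = B*g)
x(P) = 6 (x(P) = 9 - 1*3 = 9 - 3 = 6)
H(p, q) = 5 - 2*p*(-9 + 12*q) (H(p, q) = 5 - (12*q - 9)*(p + p) = 5 - (-9 + 12*q)*2*p = 5 - 2*p*(-9 + 12*q))
H(-91, 742)/((x(o(-3, 1))*58185)) = (5 + 18*(-91) - 24*(-91)*742)/((6*58185)) = (5 - 1638 + 1620528)/349110 = 1618895*(1/349110) = 323779/69822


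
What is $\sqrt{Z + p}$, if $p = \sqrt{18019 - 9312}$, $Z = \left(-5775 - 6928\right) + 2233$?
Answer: $\sqrt{-10470 + \sqrt{8707}} \approx 101.87 i$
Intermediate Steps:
$Z = -10470$ ($Z = -12703 + 2233 = -10470$)
$p = \sqrt{8707} \approx 93.311$
$\sqrt{Z + p} = \sqrt{-10470 + \sqrt{8707}}$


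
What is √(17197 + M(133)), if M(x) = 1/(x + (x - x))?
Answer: √304197866/133 ≈ 131.14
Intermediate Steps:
M(x) = 1/x (M(x) = 1/(x + 0) = 1/x)
√(17197 + M(133)) = √(17197 + 1/133) = √(2287202/133) = √304197866/133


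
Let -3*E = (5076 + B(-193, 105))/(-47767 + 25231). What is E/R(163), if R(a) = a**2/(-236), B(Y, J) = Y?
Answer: -288097/449069238 ≈ -0.00064154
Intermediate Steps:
E = 4883/67608 (E = -(5076 - 193)/(3*(-47767 + 25231)) = -4883/(3*(-22536)) = -4883*(-1)/(3*22536) = -1/3*(-4883/22536) = 4883/67608 ≈ 0.072225)
R(a) = -a**2/236 (R(a) = a**2*(-1/236) = -a**2/236)
E/R(163) = 4883/(67608*((-1/236*163**2))) = 4883/(67608*((-1/236*26569))) = 4883/(67608*(-26569/236)) = (4883/67608)*(-236/26569) = -288097/449069238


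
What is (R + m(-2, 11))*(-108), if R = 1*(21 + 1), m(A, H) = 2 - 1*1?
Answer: -2484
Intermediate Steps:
m(A, H) = 1 (m(A, H) = 2 - 1 = 1)
R = 22 (R = 1*22 = 22)
(R + m(-2, 11))*(-108) = (22 + 1)*(-108) = 23*(-108) = -2484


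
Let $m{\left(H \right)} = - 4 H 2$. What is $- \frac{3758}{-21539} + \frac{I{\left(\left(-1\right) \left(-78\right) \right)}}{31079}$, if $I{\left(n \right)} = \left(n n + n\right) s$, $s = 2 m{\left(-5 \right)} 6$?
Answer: $\frac{63823987522}{669410581} \approx 95.344$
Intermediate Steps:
$m{\left(H \right)} = - 8 H$
$s = 480$ ($s = 2 \left(\left(-8\right) \left(-5\right)\right) 6 = 2 \cdot 40 \cdot 6 = 80 \cdot 6 = 480$)
$I{\left(n \right)} = 480 n + 480 n^{2}$ ($I{\left(n \right)} = \left(n n + n\right) 480 = \left(n^{2} + n\right) 480 = \left(n + n^{2}\right) 480 = 480 n + 480 n^{2}$)
$- \frac{3758}{-21539} + \frac{I{\left(\left(-1\right) \left(-78\right) \right)}}{31079} = - \frac{3758}{-21539} + \frac{480 \left(\left(-1\right) \left(-78\right)\right) \left(1 - -78\right)}{31079} = \left(-3758\right) \left(- \frac{1}{21539}\right) + 480 \cdot 78 \left(1 + 78\right) \frac{1}{31079} = \frac{3758}{21539} + 480 \cdot 78 \cdot 79 \cdot \frac{1}{31079} = \frac{3758}{21539} + 2957760 \cdot \frac{1}{31079} = \frac{3758}{21539} + \frac{2957760}{31079} = \frac{63823987522}{669410581}$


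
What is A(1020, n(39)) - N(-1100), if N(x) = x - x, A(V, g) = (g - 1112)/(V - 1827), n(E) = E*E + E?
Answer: -448/807 ≈ -0.55514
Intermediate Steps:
n(E) = E + E**2 (n(E) = E**2 + E = E + E**2)
A(V, g) = (-1112 + g)/(-1827 + V)
N(x) = 0
A(1020, n(39)) - N(-1100) = (-1112 + 39*(1 + 39))/(-1827 + 1020) - 1*0 = (-1112 + 39*40)/(-807) + 0 = -(-1112 + 1560)/807 + 0 = -1/807*448 + 0 = -448/807 + 0 = -448/807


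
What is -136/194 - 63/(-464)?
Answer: -25441/45008 ≈ -0.56526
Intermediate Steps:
-136/194 - 63/(-464) = -136*1/194 - 63*(-1/464) = -68/97 + 63/464 = -25441/45008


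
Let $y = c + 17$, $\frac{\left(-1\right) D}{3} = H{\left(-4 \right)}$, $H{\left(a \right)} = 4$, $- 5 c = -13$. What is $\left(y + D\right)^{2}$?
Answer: $\frac{1444}{25} \approx 57.76$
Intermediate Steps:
$c = \frac{13}{5}$ ($c = \left(- \frac{1}{5}\right) \left(-13\right) = \frac{13}{5} \approx 2.6$)
$D = -12$ ($D = \left(-3\right) 4 = -12$)
$y = \frac{98}{5}$ ($y = \frac{13}{5} + 17 = \frac{98}{5} \approx 19.6$)
$\left(y + D\right)^{2} = \left(\frac{98}{5} - 12\right)^{2} = \left(\frac{38}{5}\right)^{2} = \frac{1444}{25}$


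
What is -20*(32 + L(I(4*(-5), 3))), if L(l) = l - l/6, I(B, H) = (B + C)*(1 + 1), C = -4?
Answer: 160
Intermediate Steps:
I(B, H) = -8 + 2*B (I(B, H) = (B - 4)*(1 + 1) = (-4 + B)*2 = -8 + 2*B)
L(l) = 5*l/6 (L(l) = l - l/6 = 5*l/6)
-20*(32 + L(I(4*(-5), 3))) = -20*(32 + 5*(-8 + 2*(4*(-5)))/6) = -20*(32 + 5*(-8 + 2*(-20))/6) = -20*(32 + 5*(-8 - 40)/6) = -20*(32 + (5/6)*(-48)) = -20*(32 - 40) = -20*(-8) = 160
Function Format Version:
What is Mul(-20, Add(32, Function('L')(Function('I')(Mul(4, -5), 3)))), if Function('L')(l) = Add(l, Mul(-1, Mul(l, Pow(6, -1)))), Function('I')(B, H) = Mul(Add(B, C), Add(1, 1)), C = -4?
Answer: 160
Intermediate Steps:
Function('I')(B, H) = Add(-8, Mul(2, B)) (Function('I')(B, H) = Mul(Add(B, -4), Add(1, 1)) = Mul(Add(-4, B), 2) = Add(-8, Mul(2, B)))
Function('L')(l) = Mul(Rational(5, 6), l) (Function('L')(l) = Add(l, Mul(-1, Mul(l, Rational(1, 6)))) = Add(l, Mul(-1, Mul(Rational(1, 6), l))) = Add(l, Mul(Rational(-1, 6), l)) = Mul(Rational(5, 6), l))
Mul(-20, Add(32, Function('L')(Function('I')(Mul(4, -5), 3)))) = Mul(-20, Add(32, Mul(Rational(5, 6), Add(-8, Mul(2, Mul(4, -5)))))) = Mul(-20, Add(32, Mul(Rational(5, 6), Add(-8, Mul(2, -20))))) = Mul(-20, Add(32, Mul(Rational(5, 6), Add(-8, -40)))) = Mul(-20, Add(32, Mul(Rational(5, 6), -48))) = Mul(-20, Add(32, -40)) = Mul(-20, -8) = 160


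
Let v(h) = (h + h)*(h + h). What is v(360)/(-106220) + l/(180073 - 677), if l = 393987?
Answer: -2557479363/952772156 ≈ -2.6842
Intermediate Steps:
v(h) = 4*h**2 (v(h) = (2*h)*(2*h) = 4*h**2)
v(360)/(-106220) + l/(180073 - 677) = (4*360**2)/(-106220) + 393987/(180073 - 677) = (4*129600)*(-1/106220) + 393987/179396 = 518400*(-1/106220) + 393987*(1/179396) = -25920/5311 + 393987/179396 = -2557479363/952772156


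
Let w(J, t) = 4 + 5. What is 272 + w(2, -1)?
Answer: 281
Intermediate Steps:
w(J, t) = 9
272 + w(2, -1) = 272 + 9 = 281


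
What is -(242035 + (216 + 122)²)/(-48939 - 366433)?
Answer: 356279/415372 ≈ 0.85773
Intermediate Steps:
-(242035 + (216 + 122)²)/(-48939 - 366433) = -(242035 + 338²)/(-415372) = -(242035 + 114244)*(-1)/415372 = -356279*(-1)/415372 = -1*(-356279/415372) = 356279/415372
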